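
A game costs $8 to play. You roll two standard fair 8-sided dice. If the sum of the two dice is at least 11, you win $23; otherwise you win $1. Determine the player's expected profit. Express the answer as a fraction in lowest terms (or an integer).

7/32 dollars

E[payout] = (43/64)·1 + (21/64)·23 = 263/32
Expected profit = 263/32 − 8 = 7/32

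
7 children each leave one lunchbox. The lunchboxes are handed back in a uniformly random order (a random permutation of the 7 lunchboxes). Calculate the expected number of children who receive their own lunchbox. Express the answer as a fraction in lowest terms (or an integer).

1

Let Xᵢ = 1 if person i gets their own lunchbox. For each i, P(Xᵢ=1) = 1/7.
By linearity of expectation, E[X₁+…+X_7] = 7·(1/7) = 1.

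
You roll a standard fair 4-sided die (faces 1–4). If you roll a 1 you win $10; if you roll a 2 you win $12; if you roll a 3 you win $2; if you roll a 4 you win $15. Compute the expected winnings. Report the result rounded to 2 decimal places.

$9.75

E[payout] = (1/4)·2 + (1/4)·10 + (1/4)·12 + (1/4)·15 = 39/4
≈ $9.75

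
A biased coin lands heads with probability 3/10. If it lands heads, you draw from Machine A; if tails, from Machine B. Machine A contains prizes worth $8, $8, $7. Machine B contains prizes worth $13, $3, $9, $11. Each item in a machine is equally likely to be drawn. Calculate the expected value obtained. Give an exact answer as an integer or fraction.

43/5 dollars

E[X | Machine A] = (8 + 8 + 7)/3 = 23/3
E[X | Machine B] = (13 + 3 + 9 + 11)/4 = 9
E[X] = (3/10)·23/3 + (7/10)·9 = 43/5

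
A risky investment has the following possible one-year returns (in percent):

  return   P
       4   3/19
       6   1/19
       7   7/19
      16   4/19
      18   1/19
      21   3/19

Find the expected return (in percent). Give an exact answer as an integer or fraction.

212/19

E[X] = (3/19)·4 + (1/19)·6 + (7/19)·7 + (4/19)·16 + (1/19)·18 + (3/19)·21
     = 212/19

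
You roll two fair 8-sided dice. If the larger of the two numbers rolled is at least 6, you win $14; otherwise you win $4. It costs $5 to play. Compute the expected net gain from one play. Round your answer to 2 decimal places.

$5.09

E[payout] = (25/64)·4 + (39/64)·14 = 323/32
Expected profit = 323/32 − 5 = 163/32 ≈ $5.09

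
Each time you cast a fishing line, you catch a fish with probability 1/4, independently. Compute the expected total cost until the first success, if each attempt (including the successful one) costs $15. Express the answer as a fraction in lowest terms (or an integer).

E[#attempts] = 1/p = 4; E[cost] = 15·4 = 60.

$60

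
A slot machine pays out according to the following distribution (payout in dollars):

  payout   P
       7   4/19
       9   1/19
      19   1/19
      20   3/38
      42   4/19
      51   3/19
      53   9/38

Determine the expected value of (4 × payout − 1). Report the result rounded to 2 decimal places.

134.89

E[4x-1] = (4/19)·27 + (1/19)·35 + (1/19)·75 + (3/38)·79 + (4/19)·167 + (3/19)·203 + (9/38)·211
     = 2563/19 ≈ 134.89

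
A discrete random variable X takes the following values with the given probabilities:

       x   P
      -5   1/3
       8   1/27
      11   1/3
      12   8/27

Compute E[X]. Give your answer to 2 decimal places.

E[X] = (1/3)·(-5) + (1/27)·8 + (1/3)·11 + (8/27)·12
     = 158/27 ≈ 5.85

5.85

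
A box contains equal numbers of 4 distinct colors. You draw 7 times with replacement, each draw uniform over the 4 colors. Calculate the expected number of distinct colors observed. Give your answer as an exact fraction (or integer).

Let Xⱼ=1 if type j appears at least once. P(Xⱼ=1) = 1 − ((4−1)/4)^7 = 14197/16384.
E[#distinct] = 4·14197/16384 = 14197/4096.

14197/4096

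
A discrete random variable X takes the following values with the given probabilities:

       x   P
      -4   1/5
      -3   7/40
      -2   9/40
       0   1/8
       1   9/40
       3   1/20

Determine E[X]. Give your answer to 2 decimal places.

-1.40

E[X] = (1/5)·(-4) + (7/40)·(-3) + (9/40)·(-2) + (1/8)·0 + (9/40)·1 + (1/20)·3
     = -7/5 ≈ -1.40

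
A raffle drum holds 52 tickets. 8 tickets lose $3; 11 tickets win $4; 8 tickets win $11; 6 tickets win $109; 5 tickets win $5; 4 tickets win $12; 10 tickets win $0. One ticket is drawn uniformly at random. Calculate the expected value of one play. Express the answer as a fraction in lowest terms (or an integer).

E[payout] = (8/52)·(-3) + (11/52)·4 + (8/52)·11 + (6/52)·109 + (5/52)·5 + (4/52)·12 + (10/52)·0 = 835/52

835/52 dollars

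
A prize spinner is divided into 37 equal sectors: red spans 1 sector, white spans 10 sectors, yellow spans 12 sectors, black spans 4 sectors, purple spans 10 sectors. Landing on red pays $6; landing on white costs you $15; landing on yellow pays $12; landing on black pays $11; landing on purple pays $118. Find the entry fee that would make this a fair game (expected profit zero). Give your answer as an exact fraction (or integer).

E[payout] = (1/37)·6 + (10/37)·(-15) + (12/37)·12 + (4/37)·11 + (10/37)·118 = 1224/37
Fair fee = E[payout] = 1224/37

1224/37 dollars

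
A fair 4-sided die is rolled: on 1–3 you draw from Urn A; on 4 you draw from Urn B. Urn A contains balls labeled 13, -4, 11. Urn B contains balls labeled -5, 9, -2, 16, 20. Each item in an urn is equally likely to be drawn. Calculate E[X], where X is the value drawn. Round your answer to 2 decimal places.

6.90

E[X | Urn A] = (13 − 4 + 11)/3 = 20/3
E[X | Urn B] = (-5 + 9 − 2 + 16 + 20)/5 = 38/5
E[X] = (3/4)·20/3 + (1/4)·38/5 = 69/10 ≈ 6.90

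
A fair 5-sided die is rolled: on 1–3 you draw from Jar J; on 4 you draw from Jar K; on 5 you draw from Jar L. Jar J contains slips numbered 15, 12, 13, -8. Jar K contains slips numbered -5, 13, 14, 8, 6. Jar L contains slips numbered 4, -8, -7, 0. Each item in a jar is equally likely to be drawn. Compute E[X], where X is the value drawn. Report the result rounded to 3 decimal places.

E[X | Jar J] = (15 + 12 + 13 − 8)/4 = 8
E[X | Jar K] = (-5 + 13 + 14 + 8 + 6)/5 = 36/5
E[X | Jar L] = (4 − 8 − 7 + 0)/4 = -11/4
E[X] = (3/5)·8 + (1/5)·36/5 + (1/5)·(-11/4) = 569/100 ≈ 5.690

5.690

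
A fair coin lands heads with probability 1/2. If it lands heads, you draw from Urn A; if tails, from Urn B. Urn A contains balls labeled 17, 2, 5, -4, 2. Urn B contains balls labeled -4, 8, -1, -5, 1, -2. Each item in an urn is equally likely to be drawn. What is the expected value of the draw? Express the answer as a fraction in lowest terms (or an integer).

E[X | Urn A] = (17 + 2 + 5 − 4 + 2)/5 = 22/5
E[X | Urn B] = (-4 + 8 − 1 − 5 + 1 − 2)/6 = -1/2
E[X] = (1/2)·22/5 + (1/2)·(-1/2) = 39/20

39/20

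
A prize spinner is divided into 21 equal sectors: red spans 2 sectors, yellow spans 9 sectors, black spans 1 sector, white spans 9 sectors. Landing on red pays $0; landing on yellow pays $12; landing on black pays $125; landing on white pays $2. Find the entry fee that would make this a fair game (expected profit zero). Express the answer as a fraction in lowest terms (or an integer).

E[payout] = (2/21)·0 + (9/21)·12 + (1/21)·125 + (9/21)·2 = 251/21
Fair fee = E[payout] = 251/21

251/21 dollars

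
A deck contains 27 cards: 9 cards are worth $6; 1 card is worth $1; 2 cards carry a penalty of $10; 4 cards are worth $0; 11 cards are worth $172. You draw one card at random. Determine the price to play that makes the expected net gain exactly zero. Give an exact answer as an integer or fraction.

E[payout] = (9/27)·6 + (1/27)·1 + (2/27)·(-10) + (4/27)·0 + (11/27)·172 = 1927/27
Fair fee = E[payout] = 1927/27

1927/27 dollars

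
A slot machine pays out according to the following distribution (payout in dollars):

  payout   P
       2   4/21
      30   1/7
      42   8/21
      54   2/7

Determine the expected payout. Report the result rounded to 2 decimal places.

E[X] = (4/21)·2 + (1/7)·30 + (8/21)·42 + (2/7)·54
     = 758/21 ≈ 36.10

$36.10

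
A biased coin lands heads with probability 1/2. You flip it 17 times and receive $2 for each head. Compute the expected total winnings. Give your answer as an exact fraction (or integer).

$17

E[#heads] = 17·1/2 = 17/2 (linearity over flips).
E[winnings] = 2·17/2 = 17.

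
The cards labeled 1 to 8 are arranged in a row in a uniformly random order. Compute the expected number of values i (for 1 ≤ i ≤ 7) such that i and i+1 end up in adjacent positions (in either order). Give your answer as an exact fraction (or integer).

For each i ∈ {1,…,7}, let Xᵢ = 1 if i and i+1 are adjacent. P(Xᵢ=1) = 2·(8−1)!/8! = 2/8.
By linearity, E[ΣXᵢ] = (7)·(2/8) = 7/4.

7/4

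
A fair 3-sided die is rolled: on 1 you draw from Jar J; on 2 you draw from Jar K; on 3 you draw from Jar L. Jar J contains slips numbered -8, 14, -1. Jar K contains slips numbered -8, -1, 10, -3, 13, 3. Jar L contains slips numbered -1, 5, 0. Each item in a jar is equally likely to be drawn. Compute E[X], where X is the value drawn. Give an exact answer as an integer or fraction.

16/9

E[X | Jar J] = (-8 + 14 − 1)/3 = 5/3
E[X | Jar K] = (-8 − 1 + 10 − 3 + 13 + 3)/6 = 7/3
E[X | Jar L] = (-1 + 5 + 0)/3 = 4/3
E[X] = (1/3)·5/3 + (1/3)·7/3 + (1/3)·4/3 = 16/9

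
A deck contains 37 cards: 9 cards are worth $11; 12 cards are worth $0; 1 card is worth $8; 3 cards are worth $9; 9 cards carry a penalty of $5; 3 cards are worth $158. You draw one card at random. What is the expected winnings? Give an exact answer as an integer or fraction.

563/37 dollars

E[payout] = (9/37)·11 + (12/37)·0 + (1/37)·8 + (3/37)·9 + (9/37)·(-5) + (3/37)·158 = 563/37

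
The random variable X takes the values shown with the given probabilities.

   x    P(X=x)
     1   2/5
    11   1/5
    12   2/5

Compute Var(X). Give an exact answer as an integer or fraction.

E[X] = (2/5)·1 + (1/5)·11 + (2/5)·12 = 37/5
E[X²] = (2/5)·1 + (1/5)·121 + (2/5)·144 = 411/5
Var(X) = 411/5 − (37/5)² = 686/25

686/25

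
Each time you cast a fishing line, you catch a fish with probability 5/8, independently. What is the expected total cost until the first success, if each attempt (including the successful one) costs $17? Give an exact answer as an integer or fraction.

E[#attempts] = 1/p = 8/5; E[cost] = 17·8/5 = 136/5.

136/5 dollars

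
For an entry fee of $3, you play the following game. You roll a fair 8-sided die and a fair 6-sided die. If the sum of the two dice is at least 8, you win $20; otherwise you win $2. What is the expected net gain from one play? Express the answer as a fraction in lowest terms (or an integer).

E[payout] = (7/16)·2 + (9/16)·20 = 97/8
Expected profit = 97/8 − 3 = 73/8

73/8 dollars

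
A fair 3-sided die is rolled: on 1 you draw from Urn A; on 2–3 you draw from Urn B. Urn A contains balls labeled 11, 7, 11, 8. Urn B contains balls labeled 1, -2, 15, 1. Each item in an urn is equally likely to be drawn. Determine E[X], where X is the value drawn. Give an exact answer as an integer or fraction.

67/12

E[X | Urn A] = (11 + 7 + 11 + 8)/4 = 37/4
E[X | Urn B] = (1 − 2 + 15 + 1)/4 = 15/4
E[X] = (1/3)·37/4 + (2/3)·15/4 = 67/12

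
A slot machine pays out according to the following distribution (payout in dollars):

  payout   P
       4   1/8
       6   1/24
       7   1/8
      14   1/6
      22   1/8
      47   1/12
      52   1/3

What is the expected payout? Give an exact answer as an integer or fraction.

E[X] = (1/8)·4 + (1/24)·6 + (1/8)·7 + (1/6)·14 + (1/8)·22 + (1/12)·47 + (1/3)·52
     = 671/24

671/24 dollars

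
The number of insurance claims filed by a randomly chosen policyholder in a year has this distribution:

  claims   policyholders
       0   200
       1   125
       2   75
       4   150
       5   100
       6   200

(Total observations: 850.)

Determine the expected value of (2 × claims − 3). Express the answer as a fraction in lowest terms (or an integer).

Total = 850, so P(claims=0) = 200/850, etc.
E[2x-3] = (4/17)·(-3) + (5/34)·(-1) + (3/34)·1 + (3/17)·5 + (2/17)·7 + (4/17)·9
     = 52/17

52/17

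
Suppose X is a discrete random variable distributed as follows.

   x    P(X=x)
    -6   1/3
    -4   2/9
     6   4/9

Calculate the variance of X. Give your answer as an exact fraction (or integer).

2552/81

E[X] = (1/3)·(-6) + (2/9)·(-4) + (4/9)·6 = -2/9
E[X²] = (1/3)·36 + (2/9)·16 + (4/9)·36 = 284/9
Var(X) = 284/9 − (-2/9)² = 2552/81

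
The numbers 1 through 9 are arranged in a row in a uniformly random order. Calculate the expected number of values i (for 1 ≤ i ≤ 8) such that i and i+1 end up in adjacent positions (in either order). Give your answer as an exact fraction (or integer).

16/9

For each i ∈ {1,…,8}, let Xᵢ = 1 if i and i+1 are adjacent. P(Xᵢ=1) = 2·(9−1)!/9! = 2/9.
By linearity, E[ΣXᵢ] = (8)·(2/9) = 16/9.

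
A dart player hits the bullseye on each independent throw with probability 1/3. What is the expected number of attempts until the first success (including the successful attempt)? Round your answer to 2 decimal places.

For a geometric distribution, E[trials] = 1/p = 1/(1/3) = 3.
≈ 3.00

3.00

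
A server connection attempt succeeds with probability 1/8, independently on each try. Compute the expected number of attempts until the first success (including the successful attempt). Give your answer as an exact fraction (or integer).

8

For a geometric distribution, E[trials] = 1/p = 1/(1/8) = 8.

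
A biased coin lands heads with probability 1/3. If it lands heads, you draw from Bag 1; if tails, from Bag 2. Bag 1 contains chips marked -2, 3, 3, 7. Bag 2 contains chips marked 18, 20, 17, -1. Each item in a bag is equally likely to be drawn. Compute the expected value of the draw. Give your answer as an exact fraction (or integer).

E[X | Bag 1] = (-2 + 3 + 3 + 7)/4 = 11/4
E[X | Bag 2] = (18 + 20 + 17 − 1)/4 = 27/2
E[X] = (1/3)·11/4 + (2/3)·27/2 = 119/12

119/12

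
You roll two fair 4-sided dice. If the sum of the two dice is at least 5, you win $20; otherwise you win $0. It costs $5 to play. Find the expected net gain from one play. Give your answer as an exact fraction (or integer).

E[payout] = (3/8)·0 + (5/8)·20 = 25/2
Expected profit = 25/2 − 5 = 15/2

15/2 dollars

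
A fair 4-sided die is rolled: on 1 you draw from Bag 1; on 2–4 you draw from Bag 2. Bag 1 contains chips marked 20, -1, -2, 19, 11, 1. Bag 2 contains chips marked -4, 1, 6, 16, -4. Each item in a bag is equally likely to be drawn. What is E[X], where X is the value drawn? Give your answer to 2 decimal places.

4.25

E[X | Bag 1] = (20 − 1 − 2 + 19 + 11 + 1)/6 = 8
E[X | Bag 2] = (-4 + 1 + 6 + 16 − 4)/5 = 3
E[X] = (1/4)·8 + (3/4)·3 = 17/4 ≈ 4.25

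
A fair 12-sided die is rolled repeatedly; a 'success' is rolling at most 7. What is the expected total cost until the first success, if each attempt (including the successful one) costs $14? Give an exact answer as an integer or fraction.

E[#attempts] = 1/p = 12/7; E[cost] = 14·12/7 = 24.

$24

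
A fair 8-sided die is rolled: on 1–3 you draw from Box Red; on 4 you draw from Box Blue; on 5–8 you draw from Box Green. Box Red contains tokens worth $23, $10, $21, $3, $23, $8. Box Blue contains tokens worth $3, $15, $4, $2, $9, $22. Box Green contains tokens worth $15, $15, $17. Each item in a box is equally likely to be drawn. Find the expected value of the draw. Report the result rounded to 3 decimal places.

E[X | Box Red] = (23 + 10 + 21 + 3 + 23 + 8)/6 = 44/3
E[X | Box Blue] = (3 + 15 + 4 + 2 + 9 + 22)/6 = 55/6
E[X | Box Green] = (15 + 15 + 17)/3 = 47/3
E[X] = (3/8)·44/3 + (1/8)·55/6 + (1/2)·47/3 = 695/48 ≈ 14.479

$14.479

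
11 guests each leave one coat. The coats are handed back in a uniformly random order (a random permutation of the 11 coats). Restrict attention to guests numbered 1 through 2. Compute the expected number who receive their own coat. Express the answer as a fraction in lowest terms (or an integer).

2/11

Let Xᵢ = 1 if person i gets their own coat. For each i, P(Xᵢ=1) = 1/11.
By linearity of expectation, E[X₁+…+X_2] = 2·(1/11) = 2/11.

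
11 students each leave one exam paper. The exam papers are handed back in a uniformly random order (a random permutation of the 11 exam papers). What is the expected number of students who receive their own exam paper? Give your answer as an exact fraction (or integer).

1

Let Xᵢ = 1 if person i gets their own exam paper. For each i, P(Xᵢ=1) = 1/11.
By linearity of expectation, E[X₁+…+X_11] = 11·(1/11) = 1.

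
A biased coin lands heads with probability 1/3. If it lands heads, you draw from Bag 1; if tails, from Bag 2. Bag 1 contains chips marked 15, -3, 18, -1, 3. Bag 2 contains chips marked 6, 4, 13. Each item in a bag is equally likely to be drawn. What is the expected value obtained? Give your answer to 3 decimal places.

7.244

E[X | Bag 1] = (15 − 3 + 18 − 1 + 3)/5 = 32/5
E[X | Bag 2] = (6 + 4 + 13)/3 = 23/3
E[X] = (1/3)·32/5 + (2/3)·23/3 = 326/45 ≈ 7.244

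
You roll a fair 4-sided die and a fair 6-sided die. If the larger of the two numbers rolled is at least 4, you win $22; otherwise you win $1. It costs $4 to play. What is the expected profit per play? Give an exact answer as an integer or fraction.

81/8 dollars

E[payout] = (3/8)·1 + (5/8)·22 = 113/8
Expected profit = 113/8 − 4 = 81/8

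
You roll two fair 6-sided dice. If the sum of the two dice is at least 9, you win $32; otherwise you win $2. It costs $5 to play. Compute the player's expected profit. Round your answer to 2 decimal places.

E[payout] = (13/18)·2 + (5/18)·32 = 31/3
Expected profit = 31/3 − 5 = 16/3 ≈ $5.33

$5.33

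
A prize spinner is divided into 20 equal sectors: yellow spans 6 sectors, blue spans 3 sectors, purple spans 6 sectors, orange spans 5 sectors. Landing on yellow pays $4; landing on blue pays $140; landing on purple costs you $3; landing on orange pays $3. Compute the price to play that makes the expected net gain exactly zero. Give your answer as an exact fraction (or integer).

E[payout] = (6/20)·4 + (3/20)·140 + (6/20)·(-3) + (5/20)·3 = 441/20
Fair fee = E[payout] = 441/20

441/20 dollars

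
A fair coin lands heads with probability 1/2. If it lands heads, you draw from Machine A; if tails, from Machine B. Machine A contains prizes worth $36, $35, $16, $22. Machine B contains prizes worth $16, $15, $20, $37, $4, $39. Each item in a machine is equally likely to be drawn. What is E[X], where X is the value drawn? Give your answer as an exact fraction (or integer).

E[X | Machine A] = (36 + 35 + 16 + 22)/4 = 109/4
E[X | Machine B] = (16 + 15 + 20 + 37 + 4 + 39)/6 = 131/6
E[X] = (1/2)·109/4 + (1/2)·131/6 = 589/24

589/24 dollars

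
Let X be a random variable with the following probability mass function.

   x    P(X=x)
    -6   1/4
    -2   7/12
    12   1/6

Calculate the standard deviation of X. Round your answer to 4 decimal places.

E[X] = -2/3, E[X²] = 106/3
Var(X) = E[X²] − (E[X])² = 106/3 − 4/9 = 314/9
SD(X) = √(314/9) ≈ 5.9067

5.9067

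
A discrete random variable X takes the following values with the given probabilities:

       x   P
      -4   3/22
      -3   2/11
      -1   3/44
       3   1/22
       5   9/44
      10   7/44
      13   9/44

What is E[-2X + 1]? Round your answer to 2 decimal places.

-7.50

E[-2x+1] = (3/22)·9 + (2/11)·7 + (3/44)·3 + (1/22)·(-5) + (9/44)·(-9) + (7/44)·(-19) + (9/44)·(-25)
     = -15/2 ≈ -7.50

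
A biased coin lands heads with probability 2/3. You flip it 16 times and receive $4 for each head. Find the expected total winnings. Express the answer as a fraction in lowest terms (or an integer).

128/3 dollars

E[#heads] = 16·2/3 = 32/3 (linearity over flips).
E[winnings] = 4·32/3 = 128/3.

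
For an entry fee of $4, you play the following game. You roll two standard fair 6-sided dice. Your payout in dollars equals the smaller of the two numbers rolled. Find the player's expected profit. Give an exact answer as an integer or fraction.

-53/36 dollars

Distribution of the smaller of the two numbers rolled: 1 w.p. 11/36, 2 w.p. 1/4, 3 w.p. 7/36, 4 w.p. 5/36, 5 w.p. 1/12, 6 w.p. 1/36
E[payout] = (11/36)·1 + (1/4)·2 + (7/36)·3 + (5/36)·4 + (1/12)·5 + (1/36)·6 = 91/36
Expected profit = 91/36 − 4 = -53/36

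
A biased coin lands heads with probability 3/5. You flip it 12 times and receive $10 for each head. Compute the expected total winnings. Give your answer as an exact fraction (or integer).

$72

E[#heads] = 12·3/5 = 36/5 (linearity over flips).
E[winnings] = 10·36/5 = 72.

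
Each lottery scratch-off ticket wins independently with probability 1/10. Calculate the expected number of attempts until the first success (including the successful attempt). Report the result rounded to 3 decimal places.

For a geometric distribution, E[trials] = 1/p = 1/(1/10) = 10.
≈ 10.000

10.000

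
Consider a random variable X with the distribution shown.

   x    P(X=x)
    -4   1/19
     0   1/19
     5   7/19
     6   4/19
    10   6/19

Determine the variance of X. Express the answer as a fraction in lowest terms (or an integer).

E[X] = (1/19)·(-4) + (1/19)·0 + (7/19)·5 + (4/19)·6 + (6/19)·10 = 115/19
E[X²] = (1/19)·16 + (1/19)·0 + (7/19)·25 + (4/19)·36 + (6/19)·100 = 935/19
Var(X) = 935/19 − (115/19)² = 4540/361

4540/361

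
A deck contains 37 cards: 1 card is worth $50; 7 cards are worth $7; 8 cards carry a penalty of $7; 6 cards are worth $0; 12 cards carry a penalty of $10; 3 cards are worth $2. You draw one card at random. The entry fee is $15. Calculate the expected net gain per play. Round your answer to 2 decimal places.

-$16.92

E[payout] = (1/37)·50 + (7/37)·7 + (8/37)·(-7) + (6/37)·0 + (12/37)·(-10) + (3/37)·2 = -71/37
Expected profit = -71/37 − 15 = -626/37 ≈ -$16.92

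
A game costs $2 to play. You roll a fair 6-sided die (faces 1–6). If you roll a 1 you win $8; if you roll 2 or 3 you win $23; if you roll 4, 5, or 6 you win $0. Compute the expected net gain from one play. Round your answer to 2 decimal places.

E[payout] = (1/2)·0 + (1/6)·8 + (1/3)·23 = 9
Expected profit = 9 − 2 = 7 ≈ $7.00

$7.00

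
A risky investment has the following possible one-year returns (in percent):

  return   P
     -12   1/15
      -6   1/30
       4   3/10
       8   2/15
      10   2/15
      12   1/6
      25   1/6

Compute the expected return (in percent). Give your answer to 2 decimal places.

E[X] = (1/15)·(-12) + (1/30)·(-6) + (3/10)·4 + (2/15)·8 + (2/15)·10 + (1/6)·12 + (1/6)·25
     = 263/30 ≈ 8.77

8.77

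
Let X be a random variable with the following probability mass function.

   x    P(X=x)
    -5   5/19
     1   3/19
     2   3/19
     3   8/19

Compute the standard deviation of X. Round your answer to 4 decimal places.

3.3137

E[X] = 8/19, E[X²] = 212/19
Var(X) = E[X²] − (E[X])² = 212/19 − 64/361 = 3964/361
SD(X) = √(3964/361) ≈ 3.3137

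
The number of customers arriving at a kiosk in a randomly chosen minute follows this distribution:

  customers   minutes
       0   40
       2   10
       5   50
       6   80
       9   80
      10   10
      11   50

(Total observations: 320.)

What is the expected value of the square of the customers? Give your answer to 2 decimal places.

Total = 320, so P(customers=0) = 40/320, etc.
E[X²] = (1/8)·0 + (1/32)·4 + (5/32)·25 + (1/4)·36 + (1/4)·81 + (1/32)·100 + (5/32)·121
     = 885/16 ≈ 55.31

55.31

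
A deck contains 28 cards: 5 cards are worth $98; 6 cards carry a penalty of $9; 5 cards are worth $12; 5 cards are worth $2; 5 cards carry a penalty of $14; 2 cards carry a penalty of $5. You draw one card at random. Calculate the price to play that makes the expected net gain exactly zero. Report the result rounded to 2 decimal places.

E[payout] = (5/28)·98 + (6/28)·(-9) + (5/28)·12 + (5/28)·2 + (5/28)·(-14) + (2/28)·(-5) = 213/14
Fair fee = E[payout] = 213/14 ≈ $15.21

$15.21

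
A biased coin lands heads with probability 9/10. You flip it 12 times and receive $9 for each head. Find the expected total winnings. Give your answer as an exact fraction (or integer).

E[#heads] = 12·9/10 = 54/5 (linearity over flips).
E[winnings] = 9·54/5 = 486/5.

486/5 dollars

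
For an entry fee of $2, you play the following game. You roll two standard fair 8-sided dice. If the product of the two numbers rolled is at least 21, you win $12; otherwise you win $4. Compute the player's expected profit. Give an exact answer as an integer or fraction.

E[payout] = (19/32)·4 + (13/32)·12 = 29/4
Expected profit = 29/4 − 2 = 21/4

21/4 dollars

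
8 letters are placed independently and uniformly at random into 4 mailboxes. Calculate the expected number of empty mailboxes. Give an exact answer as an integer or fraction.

Let Xⱼ=1 if mailbox j is empty. P(Xⱼ=1) = ((4-1)/4)^8 = 6561/65536.
By linearity, E[#empty] = 4·6561/65536 = 6561/16384.

6561/16384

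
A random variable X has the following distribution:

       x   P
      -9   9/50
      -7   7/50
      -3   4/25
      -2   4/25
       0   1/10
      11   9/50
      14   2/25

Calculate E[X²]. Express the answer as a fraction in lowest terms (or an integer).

E[X²] = (9/50)·81 + (7/50)·49 + (4/25)·9 + (4/25)·4 + (1/10)·0 + (9/50)·121 + (2/25)·196
     = 3049/50

3049/50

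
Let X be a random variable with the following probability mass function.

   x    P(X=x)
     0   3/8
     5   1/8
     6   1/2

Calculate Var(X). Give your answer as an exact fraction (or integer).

511/64

E[X] = (3/8)·0 + (1/8)·5 + (1/2)·6 = 29/8
E[X²] = (3/8)·0 + (1/8)·25 + (1/2)·36 = 169/8
Var(X) = 169/8 − (29/8)² = 511/64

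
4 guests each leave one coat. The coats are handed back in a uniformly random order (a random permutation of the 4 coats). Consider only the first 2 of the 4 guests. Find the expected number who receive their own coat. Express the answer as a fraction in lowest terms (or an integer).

Let Xᵢ = 1 if person i gets their own coat. For each i, P(Xᵢ=1) = 1/4.
By linearity of expectation, E[X₁+…+X_2] = 2·(1/4) = 1/2.

1/2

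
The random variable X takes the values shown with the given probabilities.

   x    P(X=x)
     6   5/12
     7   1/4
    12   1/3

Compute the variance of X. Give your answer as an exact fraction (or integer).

E[X] = (5/12)·6 + (1/4)·7 + (1/3)·12 = 33/4
E[X²] = (5/12)·36 + (1/4)·49 + (1/3)·144 = 301/4
Var(X) = 301/4 − (33/4)² = 115/16

115/16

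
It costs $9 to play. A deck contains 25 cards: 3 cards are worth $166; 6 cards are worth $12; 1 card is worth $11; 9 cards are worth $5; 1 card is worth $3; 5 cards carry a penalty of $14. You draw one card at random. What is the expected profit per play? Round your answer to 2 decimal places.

E[payout] = (3/25)·166 + (6/25)·12 + (1/25)·11 + (9/25)·5 + (1/25)·3 + (5/25)·(-14) = 559/25
Expected profit = 559/25 − 9 = 334/25 ≈ $13.36

$13.36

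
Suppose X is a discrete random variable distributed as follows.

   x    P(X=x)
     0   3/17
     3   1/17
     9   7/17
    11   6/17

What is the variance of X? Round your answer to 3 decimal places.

E[X] = (3/17)·0 + (1/17)·3 + (7/17)·9 + (6/17)·11 = 132/17
E[X²] = (3/17)·0 + (1/17)·9 + (7/17)·81 + (6/17)·121 = 1302/17
Var(X) = 1302/17 − (132/17)² = 4710/289 ≈ 16.298

16.298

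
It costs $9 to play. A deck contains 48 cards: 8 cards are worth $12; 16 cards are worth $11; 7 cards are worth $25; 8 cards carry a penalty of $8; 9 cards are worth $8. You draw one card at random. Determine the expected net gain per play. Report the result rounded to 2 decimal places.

$0.48

E[payout] = (8/48)·12 + (16/48)·11 + (7/48)·25 + (8/48)·(-8) + (9/48)·8 = 455/48
Expected profit = 455/48 − 9 = 23/48 ≈ $0.48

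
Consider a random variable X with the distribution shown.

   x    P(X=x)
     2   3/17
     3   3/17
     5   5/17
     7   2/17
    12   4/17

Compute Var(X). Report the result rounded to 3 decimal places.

E[X] = (3/17)·2 + (3/17)·3 + (5/17)·5 + (2/17)·7 + (4/17)·12 = 6
E[X²] = (3/17)·4 + (3/17)·9 + (5/17)·25 + (2/17)·49 + (4/17)·144 = 838/17
Var(X) = 838/17 − (6)² = 226/17 ≈ 13.294

13.294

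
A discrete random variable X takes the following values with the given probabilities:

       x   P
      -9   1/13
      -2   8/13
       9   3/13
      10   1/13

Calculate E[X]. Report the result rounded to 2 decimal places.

0.92

E[X] = (1/13)·(-9) + (8/13)·(-2) + (3/13)·9 + (1/13)·10
     = 12/13 ≈ 0.92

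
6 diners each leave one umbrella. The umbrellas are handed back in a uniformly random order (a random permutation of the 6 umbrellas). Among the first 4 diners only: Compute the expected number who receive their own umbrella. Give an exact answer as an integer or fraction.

2/3

Let Xᵢ = 1 if person i gets their own umbrella. For each i, P(Xᵢ=1) = 1/6.
By linearity of expectation, E[X₁+…+X_4] = 4·(1/6) = 2/3.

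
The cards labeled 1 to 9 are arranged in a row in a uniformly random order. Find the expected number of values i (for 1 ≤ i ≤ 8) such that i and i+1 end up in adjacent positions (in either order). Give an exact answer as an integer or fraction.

16/9

For each i ∈ {1,…,8}, let Xᵢ = 1 if i and i+1 are adjacent. P(Xᵢ=1) = 2·(9−1)!/9! = 2/9.
By linearity, E[ΣXᵢ] = (8)·(2/9) = 16/9.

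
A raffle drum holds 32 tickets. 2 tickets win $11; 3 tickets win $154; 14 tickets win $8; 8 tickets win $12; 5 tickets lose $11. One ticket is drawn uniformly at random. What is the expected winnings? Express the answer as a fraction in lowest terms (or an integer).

E[payout] = (2/32)·11 + (3/32)·154 + (14/32)·8 + (8/32)·12 + (5/32)·(-11) = 637/32

637/32 dollars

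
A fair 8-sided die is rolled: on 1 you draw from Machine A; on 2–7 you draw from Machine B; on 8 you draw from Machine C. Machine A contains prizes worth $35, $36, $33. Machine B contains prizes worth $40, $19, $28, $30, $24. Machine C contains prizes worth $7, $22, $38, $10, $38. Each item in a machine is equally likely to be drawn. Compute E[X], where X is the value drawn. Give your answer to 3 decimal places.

E[X | Machine A] = (35 + 36 + 33)/3 = 104/3
E[X | Machine B] = (40 + 19 + 28 + 30 + 24)/5 = 141/5
E[X | Machine C] = (7 + 22 + 38 + 10 + 38)/5 = 23
E[X] = (1/8)·104/3 + (3/4)·141/5 + (1/8)·23 = 3403/120 ≈ 28.358

$28.358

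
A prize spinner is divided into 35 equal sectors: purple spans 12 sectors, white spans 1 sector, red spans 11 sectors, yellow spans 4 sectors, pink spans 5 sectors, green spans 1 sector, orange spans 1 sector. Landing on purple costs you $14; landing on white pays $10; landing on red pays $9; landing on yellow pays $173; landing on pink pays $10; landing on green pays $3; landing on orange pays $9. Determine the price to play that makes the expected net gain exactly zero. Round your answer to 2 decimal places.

$19.86

E[payout] = (12/35)·(-14) + (1/35)·10 + (11/35)·9 + (4/35)·173 + (5/35)·10 + (1/35)·3 + (1/35)·9 = 139/7
Fair fee = E[payout] = 139/7 ≈ $19.86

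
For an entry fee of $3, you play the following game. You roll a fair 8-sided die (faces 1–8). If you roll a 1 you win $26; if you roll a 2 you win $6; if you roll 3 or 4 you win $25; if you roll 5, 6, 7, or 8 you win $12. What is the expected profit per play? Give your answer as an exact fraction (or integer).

53/4 dollars

E[payout] = (1/8)·6 + (1/2)·12 + (1/4)·25 + (1/8)·26 = 65/4
Expected profit = 65/4 − 3 = 53/4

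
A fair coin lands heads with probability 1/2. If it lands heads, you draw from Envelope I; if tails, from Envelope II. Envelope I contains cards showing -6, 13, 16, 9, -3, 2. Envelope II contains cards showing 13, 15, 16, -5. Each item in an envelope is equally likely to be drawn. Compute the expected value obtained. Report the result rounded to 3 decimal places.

E[X | Envelope I] = (-6 + 13 + 16 + 9 − 3 + 2)/6 = 31/6
E[X | Envelope II] = (13 + 15 + 16 − 5)/4 = 39/4
E[X] = (1/2)·31/6 + (1/2)·39/4 = 179/24 ≈ 7.458

7.458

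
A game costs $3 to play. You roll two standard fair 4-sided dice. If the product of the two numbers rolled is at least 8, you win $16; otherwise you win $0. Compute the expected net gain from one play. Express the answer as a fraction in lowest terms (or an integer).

E[payout] = (5/8)·0 + (3/8)·16 = 6
Expected profit = 6 − 3 = 3

$3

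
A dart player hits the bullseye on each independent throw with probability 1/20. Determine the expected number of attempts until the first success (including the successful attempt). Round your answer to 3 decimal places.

For a geometric distribution, E[trials] = 1/p = 1/(1/20) = 20.
≈ 20.000

20.000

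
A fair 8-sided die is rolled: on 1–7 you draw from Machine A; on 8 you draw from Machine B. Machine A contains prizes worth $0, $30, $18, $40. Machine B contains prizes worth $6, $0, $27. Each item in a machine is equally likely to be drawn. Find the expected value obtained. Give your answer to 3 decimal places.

$20.625

E[X | Machine A] = (0 + 30 + 18 + 40)/4 = 22
E[X | Machine B] = (6 + 0 + 27)/3 = 11
E[X] = (7/8)·22 + (1/8)·11 = 165/8 ≈ 20.625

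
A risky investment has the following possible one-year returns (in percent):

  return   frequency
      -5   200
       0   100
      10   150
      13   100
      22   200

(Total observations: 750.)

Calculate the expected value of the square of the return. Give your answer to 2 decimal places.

178.27

Total = 750, so P(return=-5) = 200/750, etc.
E[X²] = (4/15)·25 + (2/15)·0 + (1/5)·100 + (2/15)·169 + (4/15)·484
     = 2674/15 ≈ 178.27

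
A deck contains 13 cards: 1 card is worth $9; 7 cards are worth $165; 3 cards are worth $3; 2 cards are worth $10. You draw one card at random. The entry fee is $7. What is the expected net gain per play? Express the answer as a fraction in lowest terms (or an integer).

E[payout] = (1/13)·9 + (7/13)·165 + (3/13)·3 + (2/13)·10 = 1193/13
Expected profit = 1193/13 − 7 = 1102/13

1102/13 dollars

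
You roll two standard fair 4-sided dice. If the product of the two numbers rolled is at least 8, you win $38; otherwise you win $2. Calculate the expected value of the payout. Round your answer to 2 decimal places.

E[payout] = (5/8)·2 + (3/8)·38 = 31/2
≈ $15.50

$15.50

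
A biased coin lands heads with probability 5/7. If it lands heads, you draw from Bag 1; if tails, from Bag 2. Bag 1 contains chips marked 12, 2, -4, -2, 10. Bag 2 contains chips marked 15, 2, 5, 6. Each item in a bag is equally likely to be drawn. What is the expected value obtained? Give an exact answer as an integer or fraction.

32/7

E[X | Bag 1] = (12 + 2 − 4 − 2 + 10)/5 = 18/5
E[X | Bag 2] = (15 + 2 + 5 + 6)/4 = 7
E[X] = (5/7)·18/5 + (2/7)·7 = 32/7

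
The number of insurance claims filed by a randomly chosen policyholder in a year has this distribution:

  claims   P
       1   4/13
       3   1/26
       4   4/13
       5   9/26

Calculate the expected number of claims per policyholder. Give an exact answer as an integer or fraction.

44/13

E[X] = (4/13)·1 + (1/26)·3 + (4/13)·4 + (9/26)·5
     = 44/13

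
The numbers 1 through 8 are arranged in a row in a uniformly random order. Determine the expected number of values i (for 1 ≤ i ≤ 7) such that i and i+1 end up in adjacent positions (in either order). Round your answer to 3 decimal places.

For each i ∈ {1,…,7}, let Xᵢ = 1 if i and i+1 are adjacent. P(Xᵢ=1) = 2·(8−1)!/8! = 2/8.
By linearity, E[ΣXᵢ] = (7)·(2/8) = 7/4.
≈ 1.750

1.750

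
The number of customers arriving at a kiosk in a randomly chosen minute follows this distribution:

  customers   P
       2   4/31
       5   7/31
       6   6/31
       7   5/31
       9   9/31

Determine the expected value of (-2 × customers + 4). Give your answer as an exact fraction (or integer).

E[-2x+4] = (4/31)·0 + (7/31)·(-6) + (6/31)·(-8) + (5/31)·(-10) + (9/31)·(-14)
     = -266/31

-266/31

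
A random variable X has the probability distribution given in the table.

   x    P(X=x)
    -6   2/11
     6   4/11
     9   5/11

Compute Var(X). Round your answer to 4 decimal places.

E[X] = (2/11)·(-6) + (4/11)·6 + (5/11)·9 = 57/11
E[X²] = (2/11)·36 + (4/11)·36 + (5/11)·81 = 621/11
Var(X) = 621/11 − (57/11)² = 3582/121 ≈ 29.6033

29.6033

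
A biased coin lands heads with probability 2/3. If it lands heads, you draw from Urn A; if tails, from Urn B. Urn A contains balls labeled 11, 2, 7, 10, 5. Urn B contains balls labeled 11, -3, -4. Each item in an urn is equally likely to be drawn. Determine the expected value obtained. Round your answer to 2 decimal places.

5.11

E[X | Urn A] = (11 + 2 + 7 + 10 + 5)/5 = 7
E[X | Urn B] = (11 − 3 − 4)/3 = 4/3
E[X] = (2/3)·7 + (1/3)·4/3 = 46/9 ≈ 5.11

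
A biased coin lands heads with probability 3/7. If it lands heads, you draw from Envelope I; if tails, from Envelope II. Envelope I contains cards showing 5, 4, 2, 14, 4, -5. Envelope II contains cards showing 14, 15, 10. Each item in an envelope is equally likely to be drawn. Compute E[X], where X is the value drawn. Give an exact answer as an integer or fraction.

64/7

E[X | Envelope I] = (5 + 4 + 2 + 14 + 4 − 5)/6 = 4
E[X | Envelope II] = (14 + 15 + 10)/3 = 13
E[X] = (3/7)·4 + (4/7)·13 = 64/7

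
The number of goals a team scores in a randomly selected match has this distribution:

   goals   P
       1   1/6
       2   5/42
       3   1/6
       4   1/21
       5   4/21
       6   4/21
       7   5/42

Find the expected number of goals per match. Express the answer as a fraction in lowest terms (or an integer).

169/42

E[X] = (1/6)·1 + (5/42)·2 + (1/6)·3 + (1/21)·4 + (4/21)·5 + (4/21)·6 + (5/42)·7
     = 169/42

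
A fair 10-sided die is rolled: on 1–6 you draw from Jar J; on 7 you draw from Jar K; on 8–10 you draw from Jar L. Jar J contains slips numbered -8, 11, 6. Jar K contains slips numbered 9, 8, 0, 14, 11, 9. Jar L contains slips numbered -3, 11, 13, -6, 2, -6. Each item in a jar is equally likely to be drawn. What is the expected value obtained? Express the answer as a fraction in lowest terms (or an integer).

16/5

E[X | Jar J] = (-8 + 11 + 6)/3 = 3
E[X | Jar K] = (9 + 8 + 0 + 14 + 11 + 9)/6 = 17/2
E[X | Jar L] = (-3 + 11 + 13 − 6 + 2 − 6)/6 = 11/6
E[X] = (3/5)·3 + (1/10)·17/2 + (3/10)·11/6 = 16/5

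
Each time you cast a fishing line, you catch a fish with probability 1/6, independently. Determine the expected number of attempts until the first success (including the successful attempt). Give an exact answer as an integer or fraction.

For a geometric distribution, E[trials] = 1/p = 1/(1/6) = 6.

6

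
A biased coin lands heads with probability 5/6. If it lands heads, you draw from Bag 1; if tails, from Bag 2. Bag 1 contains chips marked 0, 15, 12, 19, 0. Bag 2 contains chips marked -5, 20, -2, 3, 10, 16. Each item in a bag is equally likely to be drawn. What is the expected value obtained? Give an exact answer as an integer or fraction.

53/6

E[X | Bag 1] = (0 + 15 + 12 + 19 + 0)/5 = 46/5
E[X | Bag 2] = (-5 + 20 − 2 + 3 + 10 + 16)/6 = 7
E[X] = (5/6)·46/5 + (1/6)·7 = 53/6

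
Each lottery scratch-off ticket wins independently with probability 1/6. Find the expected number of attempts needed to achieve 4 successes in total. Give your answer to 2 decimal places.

By linearity (sum of 4 independent geometric waits), E[trials] = 4/p = 4/(1/6) = 24.
≈ 24.00

24.00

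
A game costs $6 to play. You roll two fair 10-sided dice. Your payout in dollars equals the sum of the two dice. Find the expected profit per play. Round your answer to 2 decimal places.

Distribution of the sum of the two dice: 2 w.p. 1/100, 3 w.p. 1/50, 4 w.p. 3/100, 5 w.p. 1/25, 6 w.p. 1/20, 7 w.p. 3/50, …
E[payout] = (1/100)·2 + (1/50)·3 + (3/100)·4 + (1/25)·5 + (1/20)·6 + (3/50)·7 + (7/100)·8 + (2/25)·9 + (9/100)·10 + (1/10)·11 + (9/100)·12 + (2/25)·13 + (7/100)·14 + (3/50)·15 + (1/20)·16 + (1/25)·17 + (3/100)·18 + (1/50)·19 + (1/100)·20 = 11
Expected profit = 11 − 6 = 5 ≈ $5.00

$5.00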